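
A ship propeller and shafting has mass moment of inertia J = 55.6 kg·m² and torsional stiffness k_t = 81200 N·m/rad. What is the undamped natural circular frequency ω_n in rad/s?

ω_n = √(k_t/J) = √(81200/55.6) = √1460 = 38.22 rad/s.

38.2 rad/s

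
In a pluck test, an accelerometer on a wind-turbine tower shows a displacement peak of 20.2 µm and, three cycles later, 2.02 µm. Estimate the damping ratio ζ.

0.121

Logarithmic decrement δ = (1/n)·ln(x₀/x_n) = (1/3)·ln(20.2/2.02) = (1/3)·ln(10.00) = 0.7675.
ζ = δ/√(4π² + δ²) = 0.7675/√(39.48 + 0.589) = 0.7675/6.330 = 0.1213.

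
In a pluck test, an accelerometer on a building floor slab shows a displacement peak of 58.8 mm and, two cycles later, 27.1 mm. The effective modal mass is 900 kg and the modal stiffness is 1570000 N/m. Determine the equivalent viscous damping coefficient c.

4630 N·s/m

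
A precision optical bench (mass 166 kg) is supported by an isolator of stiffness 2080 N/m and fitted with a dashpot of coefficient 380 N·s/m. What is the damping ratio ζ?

ω_n = √(k/m) = √(2080/166) = 3.540 rad/s.
Critical damping c_c = 2√(k·m) = 2√(2080 × 166) = 1175 N·s/m, so ζ = c/c_c = 380/1175 = 0.3233.

0.323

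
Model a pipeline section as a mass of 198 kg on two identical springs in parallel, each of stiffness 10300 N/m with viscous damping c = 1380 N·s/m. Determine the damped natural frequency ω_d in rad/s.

9.59 rad/s

Parallel springs add: k_eq = 2 × 10300 = 20600 N/m.
ω_n = √(k_eq/m) = √(20600/198) = 10.20 rad/s.
Critical damping c_c = 2√(k_eq·m) = 2√(20600 × 198) = 4039 N·s/m, so ζ = c/c_c = 1380/4039 = 0.3417.
ω_d = ω_n√(1 − ζ²) = 10.20 × √(1 − 0.117) = 9.586 rad/s.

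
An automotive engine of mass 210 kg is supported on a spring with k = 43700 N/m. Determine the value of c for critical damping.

6060 N·s/m

c_c = 2√(k·m) = 2√(43700 × 210) = 2 × 3029 = 6059 N·s/m.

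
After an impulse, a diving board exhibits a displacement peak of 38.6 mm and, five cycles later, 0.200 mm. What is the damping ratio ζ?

0.165

Logarithmic decrement δ = (1/n)·ln(x₀/x_n) = (1/5)·ln(38.6/0.200) = (1/5)·ln(193.0) = 1.053.
ζ = δ/√(4π² + δ²) = 1.053/√(39.48 + 1.11) = 1.053/6.371 = 0.1652.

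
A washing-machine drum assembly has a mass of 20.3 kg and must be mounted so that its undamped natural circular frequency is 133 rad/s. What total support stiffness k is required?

359000 N/m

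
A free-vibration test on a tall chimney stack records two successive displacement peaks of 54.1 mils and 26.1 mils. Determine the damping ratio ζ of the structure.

Logarithmic decrement δ = (1/n)·ln(x₀/x_n) = (1/1)·ln(54.1/26.1) = (1/1)·ln(2.073) = 0.7289.
ζ = δ/√(4π² + δ²) = 0.7289/√(39.48 + 0.531) = 0.7289/6.325 = 0.1152.

0.115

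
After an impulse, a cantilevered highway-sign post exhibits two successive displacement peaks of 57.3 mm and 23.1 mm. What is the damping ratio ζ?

Logarithmic decrement δ = (1/n)·ln(x₀/x_n) = (1/1)·ln(57.3/23.1) = (1/1)·ln(2.481) = 0.9085.
ζ = δ/√(4π² + δ²) = 0.9085/√(39.48 + 0.825) = 0.9085/6.349 = 0.1431.

0.143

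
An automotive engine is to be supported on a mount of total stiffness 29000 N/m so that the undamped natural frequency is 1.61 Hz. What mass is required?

283 kg

ω_n = 2πf_n = 2π × 1.61 = 10.12 rad/s.
m = k/ω_n² = 29000/10.12² = 29000/102.3 = 283.4 kg.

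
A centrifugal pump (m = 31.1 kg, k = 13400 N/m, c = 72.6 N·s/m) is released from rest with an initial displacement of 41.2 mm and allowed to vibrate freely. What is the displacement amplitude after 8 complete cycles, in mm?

ζ = c/(2√(km)) = 72.6/(2√(13400 × 31.1)) = 72.6/1291 = 0.05623.
Logarithmic decrement δ = 2πζ/√(1 − ζ²) = 2π × 0.05623/√(1 − 0.00316) = 0.3539.
After n cycles, x_n/x₀ = e^(−nδ), so x_8 = 41.2 × e^(−8 × 0.3539) = 41.2 × 0.05896 = 2.429 mm.

2.43 mm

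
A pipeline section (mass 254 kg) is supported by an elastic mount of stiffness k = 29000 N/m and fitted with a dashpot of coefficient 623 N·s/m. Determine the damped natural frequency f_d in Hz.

1.69 Hz

ω_n = √(k/m) = √(29000/254) = 10.69 rad/s.
Critical damping c_c = 2√(k·m) = 2√(29000 × 254) = 5428 N·s/m, so ζ = c/c_c = 623/5428 = 0.1148.
ω_d = ω_n√(1 − ζ²) = 10.69 × √(1 − 0.0132) = 10.61 rad/s.
f_d = ω_d/(2π) = 1.689 Hz.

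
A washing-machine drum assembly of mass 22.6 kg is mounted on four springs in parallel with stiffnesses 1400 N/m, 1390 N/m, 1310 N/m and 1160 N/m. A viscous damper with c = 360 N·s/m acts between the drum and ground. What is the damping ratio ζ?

0.522

Parallel springs add: k_eq = 1400 + 1390 + 1310 + 1160 = 5260 N/m.
ω_n = √(k_eq/m) = √(5260/22.6) = 15.26 rad/s.
Critical damping c_c = 2√(k_eq·m) = 2√(5260 × 22.6) = 689.6 N·s/m, so ζ = c/c_c = 360/689.6 = 0.5221.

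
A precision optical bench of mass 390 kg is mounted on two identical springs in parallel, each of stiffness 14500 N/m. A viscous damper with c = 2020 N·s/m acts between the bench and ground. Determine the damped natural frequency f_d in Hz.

Parallel springs add: k_eq = 2 × 14500 = 29000 N/m.
ω_n = √(k_eq/m) = √(29000/390) = 8.623 rad/s.
Critical damping c_c = 2√(k_eq·m) = 2√(29000 × 390) = 6726 N·s/m, so ζ = c/c_c = 2020/6726 = 0.3003.
ω_d = ω_n√(1 − ζ²) = 8.623 × √(1 − 0.0902) = 8.225 rad/s.
f_d = ω_d/(2π) = 1.309 Hz.

1.31 Hz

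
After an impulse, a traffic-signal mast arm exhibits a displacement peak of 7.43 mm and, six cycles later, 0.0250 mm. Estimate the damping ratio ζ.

Logarithmic decrement δ = (1/n)·ln(x₀/x_n) = (1/6)·ln(7.43/0.0250) = (1/6)·ln(297.2) = 0.9491.
ζ = δ/√(4π² + δ²) = 0.9491/√(39.48 + 0.901) = 0.9491/6.354 = 0.1494.

0.149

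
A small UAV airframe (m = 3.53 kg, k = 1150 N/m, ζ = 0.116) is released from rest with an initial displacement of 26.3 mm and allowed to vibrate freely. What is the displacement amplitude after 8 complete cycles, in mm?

0.0742 mm

Logarithmic decrement δ = 2πζ/√(1 − ζ²) = 2π × 0.1160/√(1 − 0.0135) = 0.7338.
After n cycles, x_n/x₀ = e^(−nδ), so x_8 = 26.3 × e^(−8 × 0.7338) = 26.3 × 0.002822 = 0.07421 mm.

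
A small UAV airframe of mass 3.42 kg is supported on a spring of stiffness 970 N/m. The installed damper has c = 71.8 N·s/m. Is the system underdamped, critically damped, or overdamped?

underdamped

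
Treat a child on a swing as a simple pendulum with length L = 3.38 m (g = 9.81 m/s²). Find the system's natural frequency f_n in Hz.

For a simple pendulum ω_n = √(g/L) = √(9.81/3.38) = √2.902 = 1.704 rad/s.
f_n = ω_n/(2π) = 1.704/6.283 = 0.2711 Hz.

0.271 Hz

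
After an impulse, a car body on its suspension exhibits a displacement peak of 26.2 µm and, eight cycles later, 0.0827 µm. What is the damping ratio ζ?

Logarithmic decrement δ = (1/n)·ln(x₀/x_n) = (1/8)·ln(26.2/0.0827) = (1/8)·ln(316.8) = 0.7198.
ζ = δ/√(4π² + δ²) = 0.7198/√(39.48 + 0.518) = 0.7198/6.324 = 0.1138.

0.114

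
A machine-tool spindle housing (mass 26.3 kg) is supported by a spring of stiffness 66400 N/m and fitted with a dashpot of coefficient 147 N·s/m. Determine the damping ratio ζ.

0.0556

ω_n = √(k/m) = √(66400/26.3) = 50.25 rad/s.
Critical damping c_c = 2√(k·m) = 2√(66400 × 26.3) = 2643 N·s/m, so ζ = c/c_c = 147/2643 = 0.05562.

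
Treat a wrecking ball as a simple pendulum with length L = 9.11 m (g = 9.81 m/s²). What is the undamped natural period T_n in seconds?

6.05 s

For a simple pendulum ω_n = √(g/L) = √(9.81/9.11) = √1.077 = 1.038 rad/s.
T_n = 2π/ω_n = 6.283/1.038 = 6.055 s.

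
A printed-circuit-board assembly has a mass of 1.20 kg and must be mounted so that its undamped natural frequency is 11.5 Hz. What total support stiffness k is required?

ω_n = 2πf_n = 2π × 11.5 = 72.26 rad/s.
k = m·ω_n² = 1.20 × 72.26² = 1.20 × 5221 = 6265 N/m.

6270 N/m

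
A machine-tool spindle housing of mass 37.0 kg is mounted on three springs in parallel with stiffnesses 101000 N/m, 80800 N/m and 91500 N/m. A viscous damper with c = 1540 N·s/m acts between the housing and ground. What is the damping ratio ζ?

Parallel springs add: k_eq = 101000 + 80800 + 91500 = 273300 N/m.
ω_n = √(k_eq/m) = √(273300/37.0) = 85.94 rad/s.
Critical damping c_c = 2√(k_eq·m) = 2√(273300 × 37.0) = 6360 N·s/m, so ζ = c/c_c = 1540/6360 = 0.2421.

0.242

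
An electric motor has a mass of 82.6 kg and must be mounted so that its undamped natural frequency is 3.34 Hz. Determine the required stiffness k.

ω_n = 2πf_n = 2π × 3.34 = 20.99 rad/s.
k = m·ω_n² = 82.6 × 20.99² = 82.6 × 440.4 = 36380 N/m.

36400 N/m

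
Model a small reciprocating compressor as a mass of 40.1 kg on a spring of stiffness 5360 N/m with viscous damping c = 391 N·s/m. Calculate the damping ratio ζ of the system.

ω_n = √(k/m) = √(5360/40.1) = 11.56 rad/s.
Critical damping c_c = 2√(k·m) = 2√(5360 × 40.1) = 927.2 N·s/m, so ζ = c/c_c = 391/927.2 = 0.4217.

0.422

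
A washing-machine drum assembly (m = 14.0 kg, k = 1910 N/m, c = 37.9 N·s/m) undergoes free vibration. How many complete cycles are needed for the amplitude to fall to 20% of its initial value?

ζ = c/(2√(km)) = 37.9/(2√(1910 × 14.0)) = 37.9/327.0 = 0.1159.
Logarithmic decrement δ = 2πζ/√(1 − ζ²) = 2π × 0.1159/√(1 − 0.0134) = 0.7331.
x_n/x₀ = e^(−nδ) ≤ 0.2; take ln: n ≥ ln(1/0.2)/δ = 1.609/0.7331 = 2.195.
So 3 complete cycles are required.

3 cycles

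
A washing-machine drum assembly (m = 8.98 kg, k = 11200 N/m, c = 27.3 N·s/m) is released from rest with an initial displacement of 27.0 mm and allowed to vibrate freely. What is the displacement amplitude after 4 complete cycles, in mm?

9.14 mm

ζ = c/(2√(km)) = 27.3/(2√(11200 × 8.98)) = 27.3/634.3 = 0.04304.
Logarithmic decrement δ = 2πζ/√(1 − ζ²) = 2π × 0.04304/√(1 − 0.00185) = 0.2707.
After n cycles, x_n/x₀ = e^(−nδ), so x_4 = 27.0 × e^(−4 × 0.2707) = 27.0 × 0.3387 = 9.144 mm.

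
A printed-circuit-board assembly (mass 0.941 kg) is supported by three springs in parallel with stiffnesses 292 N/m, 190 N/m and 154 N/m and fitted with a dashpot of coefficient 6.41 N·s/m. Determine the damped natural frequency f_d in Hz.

Parallel springs add: k_eq = 292 + 190 + 154 = 636.0 N/m.
ω_n = √(k_eq/m) = √(636.0/0.941) = 26.00 rad/s.
Critical damping c_c = 2√(k_eq·m) = 2√(636.0 × 0.941) = 48.93 N·s/m, so ζ = c/c_c = 6.41/48.93 = 0.1310.
ω_d = ω_n√(1 − ζ²) = 26.00 × √(1 − 0.0172) = 25.77 rad/s.
f_d = ω_d/(2π) = 4.102 Hz.

4.10 Hz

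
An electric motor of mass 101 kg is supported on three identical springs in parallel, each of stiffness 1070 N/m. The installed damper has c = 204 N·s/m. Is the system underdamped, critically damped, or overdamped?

underdamped

Parallel springs add: k_eq = 3 × 1070 = 3210 N/m.
c_c = 2√(k_eq·m) = 1139 N·s/m; ζ = c/c_c = 204/1139 = 0.179.
Since ζ < 1 the system is underdamped.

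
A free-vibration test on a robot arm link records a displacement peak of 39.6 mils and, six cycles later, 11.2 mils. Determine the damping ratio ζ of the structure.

0.0335

Logarithmic decrement δ = (1/n)·ln(x₀/x_n) = (1/6)·ln(39.6/11.2) = (1/6)·ln(3.536) = 0.2105.
ζ = δ/√(4π² + δ²) = 0.2105/√(39.48 + 0.0443) = 0.2105/6.287 = 0.03348.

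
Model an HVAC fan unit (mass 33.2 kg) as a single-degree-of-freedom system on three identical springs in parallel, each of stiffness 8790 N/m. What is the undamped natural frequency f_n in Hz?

Parallel springs add: k_eq = 3 × 8790 = 26370 N/m.
ω_n = √(k_eq/m) = √(26370/33.2) = √794.3 = 28.18 rad/s.
f_n = ω_n/(2π) = 28.18/6.283 = 4.485 Hz.

4.49 Hz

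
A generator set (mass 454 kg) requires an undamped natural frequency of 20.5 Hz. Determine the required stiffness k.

7530000 N/m

ω_n = 2πf_n = 2π × 20.5 = 128.8 rad/s.
k = m·ω_n² = 454 × 128.8² = 454 × 16590 = 7532000 N/m.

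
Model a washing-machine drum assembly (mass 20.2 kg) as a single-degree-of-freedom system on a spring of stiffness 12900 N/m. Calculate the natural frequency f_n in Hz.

ω_n = √(k/m) = √(12900/20.2) = √638.6 = 25.27 rad/s.
f_n = ω_n/(2π) = 25.27/6.283 = 4.022 Hz.

4.02 Hz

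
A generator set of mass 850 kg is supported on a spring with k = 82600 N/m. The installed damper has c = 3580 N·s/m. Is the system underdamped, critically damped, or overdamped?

underdamped

c_c = 2√(k·m) = 16760 N·s/m; ζ = c/c_c = 3580/16760 = 0.214.
Since ζ < 1 the system is underdamped.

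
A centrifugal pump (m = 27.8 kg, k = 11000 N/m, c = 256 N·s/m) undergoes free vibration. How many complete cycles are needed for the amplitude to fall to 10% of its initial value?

2 cycles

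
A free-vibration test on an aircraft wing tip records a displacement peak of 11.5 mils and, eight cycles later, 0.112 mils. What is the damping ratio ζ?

Logarithmic decrement δ = (1/n)·ln(x₀/x_n) = (1/8)·ln(11.5/0.112) = (1/8)·ln(102.7) = 0.5790.
ζ = δ/√(4π² + δ²) = 0.5790/√(39.48 + 0.335) = 0.5790/6.310 = 0.09175.

0.0918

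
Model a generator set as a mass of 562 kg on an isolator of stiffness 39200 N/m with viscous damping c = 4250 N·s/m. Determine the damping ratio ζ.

0.453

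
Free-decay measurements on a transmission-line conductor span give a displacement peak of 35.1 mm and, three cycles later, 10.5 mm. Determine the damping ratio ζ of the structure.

Logarithmic decrement δ = (1/n)·ln(x₀/x_n) = (1/3)·ln(35.1/10.5) = (1/3)·ln(3.343) = 0.4023.
ζ = δ/√(4π² + δ²) = 0.4023/√(39.48 + 0.162) = 0.4023/6.296 = 0.06389.

0.0639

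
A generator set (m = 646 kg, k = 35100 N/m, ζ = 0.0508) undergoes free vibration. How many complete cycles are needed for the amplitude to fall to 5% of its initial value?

Logarithmic decrement δ = 2πζ/√(1 − ζ²) = 2π × 0.05080/√(1 − 0.00258) = 0.3196.
x_n/x₀ = e^(−nδ) ≤ 0.05; take ln: n ≥ ln(1/0.05)/δ = 2.996/0.3196 = 9.373.
So 10 complete cycles are required.

10 cycles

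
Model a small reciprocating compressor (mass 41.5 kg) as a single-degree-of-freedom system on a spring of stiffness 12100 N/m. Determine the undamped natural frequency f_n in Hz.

ω_n = √(k/m) = √(12100/41.5) = √291.6 = 17.08 rad/s.
f_n = ω_n/(2π) = 17.08/6.283 = 2.718 Hz.

2.72 Hz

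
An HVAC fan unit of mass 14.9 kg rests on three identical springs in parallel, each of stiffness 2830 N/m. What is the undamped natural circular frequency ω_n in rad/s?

23.9 rad/s

Parallel springs add: k_eq = 3 × 2830 = 8490 N/m.
ω_n = √(k_eq/m) = √(8490/14.9) = √569.8 = 23.87 rad/s.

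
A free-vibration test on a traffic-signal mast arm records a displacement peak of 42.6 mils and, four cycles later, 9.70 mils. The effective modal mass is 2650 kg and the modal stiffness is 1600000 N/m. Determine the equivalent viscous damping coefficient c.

7650 N·s/m

Logarithmic decrement δ = (1/n)·ln(x₀/x_n) = (1/4)·ln(42.6/9.70) = (1/4)·ln(4.392) = 0.3699.
ζ = δ/√(4π² + δ²) = 0.3699/√(39.48 + 0.137) = 0.3699/6.294 = 0.05877.
c = ζ · 2√(km) = 0.05877 × 2√(1600000 × 2650) = 0.05877 × 130200 = 7654 N·s/m.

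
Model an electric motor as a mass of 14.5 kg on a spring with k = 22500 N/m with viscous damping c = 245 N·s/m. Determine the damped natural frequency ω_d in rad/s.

38.5 rad/s

ω_n = √(k/m) = √(22500/14.5) = 39.39 rad/s.
Critical damping c_c = 2√(k·m) = 2√(22500 × 14.5) = 1142 N·s/m, so ζ = c/c_c = 245/1142 = 0.2145.
ω_d = ω_n√(1 − ζ²) = 39.39 × √(1 − 0.0460) = 38.48 rad/s.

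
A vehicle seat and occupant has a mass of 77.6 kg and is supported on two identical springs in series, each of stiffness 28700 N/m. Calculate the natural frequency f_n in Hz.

Series springs: 1/k_eq = 2/28700, so k_eq = 28700/2 = 14350 N/m.
ω_n = √(k_eq/m) = √(14350/77.6) = √184.9 = 13.60 rad/s.
f_n = ω_n/(2π) = 13.60/6.283 = 2.164 Hz.

2.16 Hz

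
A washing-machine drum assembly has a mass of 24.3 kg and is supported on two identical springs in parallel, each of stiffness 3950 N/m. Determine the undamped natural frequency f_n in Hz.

2.87 Hz

Parallel springs add: k_eq = 2 × 3950 = 7900 N/m.
ω_n = √(k_eq/m) = √(7900/24.3) = √325.1 = 18.03 rad/s.
f_n = ω_n/(2π) = 18.03/6.283 = 2.870 Hz.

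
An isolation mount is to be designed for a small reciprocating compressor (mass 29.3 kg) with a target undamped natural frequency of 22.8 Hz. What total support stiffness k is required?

601000 N/m

ω_n = 2πf_n = 2π × 22.8 = 143.3 rad/s.
k = m·ω_n² = 29.3 × 143.3² = 29.3 × 20520 = 601300 N/m.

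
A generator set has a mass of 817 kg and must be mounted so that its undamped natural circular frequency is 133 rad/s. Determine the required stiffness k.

k = m·ω_n² = 817 × 133.0² = 817 × 17690 = 14450000 N/m.

14500000 N/m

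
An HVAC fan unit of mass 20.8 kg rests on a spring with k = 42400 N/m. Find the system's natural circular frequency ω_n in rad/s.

45.1 rad/s

ω_n = √(k/m) = √(42400/20.8) = √2038 = 45.15 rad/s.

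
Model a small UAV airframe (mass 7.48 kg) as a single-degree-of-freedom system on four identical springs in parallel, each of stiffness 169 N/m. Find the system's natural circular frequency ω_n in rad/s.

9.51 rad/s

Parallel springs add: k_eq = 4 × 169 = 676.0 N/m.
ω_n = √(k_eq/m) = √(676.0/7.48) = √90.37 = 9.507 rad/s.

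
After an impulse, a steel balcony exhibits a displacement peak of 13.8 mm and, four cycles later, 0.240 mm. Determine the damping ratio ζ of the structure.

Logarithmic decrement δ = (1/n)·ln(x₀/x_n) = (1/4)·ln(13.8/0.240) = (1/4)·ln(57.50) = 1.013.
ζ = δ/√(4π² + δ²) = 1.013/√(39.48 + 1.03) = 1.013/6.364 = 0.1592.

0.159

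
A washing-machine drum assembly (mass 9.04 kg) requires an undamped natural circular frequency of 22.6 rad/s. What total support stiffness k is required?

k = m·ω_n² = 9.04 × 22.60² = 9.04 × 510.8 = 4617 N/m.

4620 N/m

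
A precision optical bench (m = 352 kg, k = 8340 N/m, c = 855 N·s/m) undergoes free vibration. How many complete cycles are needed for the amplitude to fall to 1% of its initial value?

3 cycles

ζ = c/(2√(km)) = 855/(2√(8340 × 352)) = 855/3427 = 0.2495.
Logarithmic decrement δ = 2πζ/√(1 − ζ²) = 2π × 0.2495/√(1 − 0.0623) = 1.619.
x_n/x₀ = e^(−nδ) ≤ 0.01; take ln: n ≥ ln(1/0.01)/δ = 4.605/1.619 = 2.845.
So 3 complete cycles are required.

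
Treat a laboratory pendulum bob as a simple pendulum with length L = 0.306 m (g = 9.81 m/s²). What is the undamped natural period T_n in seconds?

For a simple pendulum ω_n = √(g/L) = √(9.81/0.306) = √32.06 = 5.662 rad/s.
T_n = 2π/ω_n = 6.283/5.662 = 1.110 s.

1.11 s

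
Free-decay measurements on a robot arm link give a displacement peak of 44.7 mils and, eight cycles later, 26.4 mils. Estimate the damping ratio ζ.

0.0105

Logarithmic decrement δ = (1/n)·ln(x₀/x_n) = (1/8)·ln(44.7/26.4) = (1/8)·ln(1.693) = 0.06583.
ζ = δ/√(4π² + δ²) = 0.06583/√(39.48 + 0.00433) = 0.06583/6.284 = 0.01048.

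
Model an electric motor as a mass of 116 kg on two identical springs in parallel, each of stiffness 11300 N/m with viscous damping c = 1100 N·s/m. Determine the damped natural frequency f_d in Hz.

2.09 Hz

Parallel springs add: k_eq = 2 × 11300 = 22600 N/m.
ω_n = √(k_eq/m) = √(22600/116) = 13.96 rad/s.
Critical damping c_c = 2√(k_eq·m) = 2√(22600 × 116) = 3238 N·s/m, so ζ = c/c_c = 1100/3238 = 0.3397.
ω_d = ω_n√(1 − ζ²) = 13.96 × √(1 − 0.115) = 13.13 rad/s.
f_d = ω_d/(2π) = 2.089 Hz.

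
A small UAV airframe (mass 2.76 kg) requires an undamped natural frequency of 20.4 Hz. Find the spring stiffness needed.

45300 N/m

ω_n = 2πf_n = 2π × 20.4 = 128.2 rad/s.
k = m·ω_n² = 2.76 × 128.2² = 2.76 × 16430 = 45340 N/m.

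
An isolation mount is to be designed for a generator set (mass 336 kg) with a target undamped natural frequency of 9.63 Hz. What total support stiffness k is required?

ω_n = 2πf_n = 2π × 9.63 = 60.51 rad/s.
k = m·ω_n² = 336 × 60.51² = 336 × 3661 = 1230000 N/m.

1230000 N/m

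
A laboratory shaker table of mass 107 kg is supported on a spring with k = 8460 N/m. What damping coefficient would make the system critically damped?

1900 N·s/m

c_c = 2√(k·m) = 2√(8460 × 107) = 2 × 951.4 = 1903 N·s/m.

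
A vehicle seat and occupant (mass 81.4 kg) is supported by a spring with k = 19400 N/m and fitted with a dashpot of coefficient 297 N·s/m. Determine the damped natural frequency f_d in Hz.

2.44 Hz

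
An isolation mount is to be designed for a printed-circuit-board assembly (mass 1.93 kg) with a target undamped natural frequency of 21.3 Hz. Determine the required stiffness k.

34600 N/m

ω_n = 2πf_n = 2π × 21.3 = 133.8 rad/s.
k = m·ω_n² = 1.93 × 133.8² = 1.93 × 17910 = 34570 N/m.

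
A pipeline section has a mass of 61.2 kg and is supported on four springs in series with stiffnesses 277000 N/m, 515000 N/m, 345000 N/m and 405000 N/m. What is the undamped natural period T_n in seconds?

Series springs: 1/k_eq = 1/277000 + 1/515000 + 1/345000 + 1/405000 = 1.092×10^-5, so k_eq = 91580 N/m.
ω_n = √(k_eq/m) = √(91580/61.2) = √1496 = 38.68 rad/s.
T_n = 2π/ω_n = 6.283/38.68 = 0.1624 s.

0.162 s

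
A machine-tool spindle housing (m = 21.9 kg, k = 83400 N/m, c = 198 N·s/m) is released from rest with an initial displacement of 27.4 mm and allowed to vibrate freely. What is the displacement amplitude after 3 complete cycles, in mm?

ζ = c/(2√(km)) = 198/(2√(83400 × 21.9)) = 198/2703 = 0.07325.
Logarithmic decrement δ = 2πζ/√(1 − ζ²) = 2π × 0.07325/√(1 − 0.00537) = 0.4615.
After n cycles, x_n/x₀ = e^(−nδ), so x_3 = 27.4 × e^(−3 × 0.4615) = 27.4 × 0.2504 = 6.862 mm.

6.86 mm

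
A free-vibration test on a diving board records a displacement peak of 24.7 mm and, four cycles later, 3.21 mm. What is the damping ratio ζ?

0.0809

Logarithmic decrement δ = (1/n)·ln(x₀/x_n) = (1/4)·ln(24.7/3.21) = (1/4)·ln(7.695) = 0.5101.
ζ = δ/√(4π² + δ²) = 0.5101/√(39.48 + 0.260) = 0.5101/6.304 = 0.08092.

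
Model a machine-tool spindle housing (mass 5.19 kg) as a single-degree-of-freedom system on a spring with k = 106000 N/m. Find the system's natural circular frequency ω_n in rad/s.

ω_n = √(k/m) = √(106000/5.19) = √20420 = 142.9 rad/s.

143 rad/s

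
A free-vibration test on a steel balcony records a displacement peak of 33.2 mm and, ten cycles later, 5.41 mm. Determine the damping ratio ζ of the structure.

0.0289

Logarithmic decrement δ = (1/n)·ln(x₀/x_n) = (1/10)·ln(33.2/5.41) = (1/10)·ln(6.137) = 0.1814.
ζ = δ/√(4π² + δ²) = 0.1814/√(39.48 + 0.0329) = 0.1814/6.286 = 0.02886.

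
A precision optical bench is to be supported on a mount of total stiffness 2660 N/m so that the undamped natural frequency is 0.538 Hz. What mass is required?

ω_n = 2πf_n = 2π × 0.538 = 3.380 rad/s.
m = k/ω_n² = 2660/3.380² = 2660/11.43 = 232.8 kg.

233 kg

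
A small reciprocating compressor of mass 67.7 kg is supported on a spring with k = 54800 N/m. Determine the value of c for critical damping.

3850 N·s/m

c_c = 2√(k·m) = 2√(54800 × 67.7) = 2 × 1926 = 3852 N·s/m.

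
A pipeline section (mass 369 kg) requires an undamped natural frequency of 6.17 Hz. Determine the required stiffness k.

555000 N/m

ω_n = 2πf_n = 2π × 6.17 = 38.77 rad/s.
k = m·ω_n² = 369 × 38.77² = 369 × 1503 = 554600 N/m.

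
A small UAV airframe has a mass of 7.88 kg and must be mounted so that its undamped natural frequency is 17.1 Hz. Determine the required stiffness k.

ω_n = 2πf_n = 2π × 17.1 = 107.4 rad/s.
k = m·ω_n² = 7.88 × 107.4² = 7.88 × 11540 = 90970 N/m.

91000 N/m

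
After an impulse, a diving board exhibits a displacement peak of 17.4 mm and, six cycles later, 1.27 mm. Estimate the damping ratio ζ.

0.0693

Logarithmic decrement δ = (1/n)·ln(x₀/x_n) = (1/6)·ln(17.4/1.27) = (1/6)·ln(13.70) = 0.4362.
ζ = δ/√(4π² + δ²) = 0.4362/√(39.48 + 0.190) = 0.4362/6.298 = 0.06926.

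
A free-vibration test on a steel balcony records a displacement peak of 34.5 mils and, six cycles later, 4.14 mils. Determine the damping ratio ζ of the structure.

0.0562

Logarithmic decrement δ = (1/n)·ln(x₀/x_n) = (1/6)·ln(34.5/4.14) = (1/6)·ln(8.333) = 0.3534.
ζ = δ/√(4π² + δ²) = 0.3534/√(39.48 + 0.125) = 0.3534/6.293 = 0.05615.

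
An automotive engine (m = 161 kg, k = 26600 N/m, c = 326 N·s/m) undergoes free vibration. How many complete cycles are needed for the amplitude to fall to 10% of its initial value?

5 cycles

ζ = c/(2√(km)) = 326/(2√(26600 × 161)) = 326/4139 = 0.07877.
Logarithmic decrement δ = 2πζ/√(1 − ζ²) = 2π × 0.07877/√(1 − 0.00620) = 0.4964.
x_n/x₀ = e^(−nδ) ≤ 0.1; take ln: n ≥ ln(1/0.1)/δ = 2.303/0.4964 = 4.638.
So 5 complete cycles are required.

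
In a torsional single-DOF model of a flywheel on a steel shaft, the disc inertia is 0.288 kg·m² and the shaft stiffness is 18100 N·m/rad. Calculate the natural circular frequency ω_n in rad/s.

251 rad/s

ω_n = √(k_t/J) = √(18100/0.288) = √62850 = 250.7 rad/s.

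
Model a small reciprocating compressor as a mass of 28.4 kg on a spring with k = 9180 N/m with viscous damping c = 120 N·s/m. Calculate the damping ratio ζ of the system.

0.118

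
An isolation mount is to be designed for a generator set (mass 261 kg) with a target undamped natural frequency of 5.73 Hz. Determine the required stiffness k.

338000 N/m

ω_n = 2πf_n = 2π × 5.73 = 36.00 rad/s.
k = m·ω_n² = 261 × 36.00² = 261 × 1296 = 338300 N/m.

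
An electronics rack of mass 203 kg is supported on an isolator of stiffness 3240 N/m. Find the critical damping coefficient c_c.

c_c = 2√(k·m) = 2√(3240 × 203) = 2 × 811.0 = 1622 N·s/m.

1620 N·s/m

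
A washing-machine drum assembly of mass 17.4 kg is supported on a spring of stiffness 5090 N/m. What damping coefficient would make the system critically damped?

c_c = 2√(k·m) = 2√(5090 × 17.4) = 2 × 297.6 = 595.2 N·s/m.

595 N·s/m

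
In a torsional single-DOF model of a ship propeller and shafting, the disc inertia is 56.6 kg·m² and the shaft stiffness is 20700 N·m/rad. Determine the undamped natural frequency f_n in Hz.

3.04 Hz

ω_n = √(k_t/J) = √(20700/56.6) = √365.7 = 19.12 rad/s.
f_n = ω_n/(2π) = 19.12/6.283 = 3.044 Hz.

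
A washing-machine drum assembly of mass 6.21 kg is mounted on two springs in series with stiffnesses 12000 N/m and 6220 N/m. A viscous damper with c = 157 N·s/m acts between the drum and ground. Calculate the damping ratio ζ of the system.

Series springs: 1/k_eq = 1/12000 + 1/6220 = 0.0002441, so k_eq = 4097 N/m.
ω_n = √(k_eq/m) = √(4097/6.21) = 25.68 rad/s.
Critical damping c_c = 2√(k_eq·m) = 2√(4097 × 6.21) = 319.0 N·s/m, so ζ = c/c_c = 157/319.0 = 0.4922.

0.492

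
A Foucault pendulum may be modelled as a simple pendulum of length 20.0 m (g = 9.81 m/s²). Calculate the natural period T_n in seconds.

8.97 s

For a simple pendulum ω_n = √(g/L) = √(9.81/20.0) = √0.4905 = 0.7004 rad/s.
T_n = 2π/ω_n = 6.283/0.7004 = 8.971 s.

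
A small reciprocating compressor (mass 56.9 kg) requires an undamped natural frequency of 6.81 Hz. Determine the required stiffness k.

ω_n = 2πf_n = 2π × 6.81 = 42.79 rad/s.
k = m·ω_n² = 56.9 × 42.79² = 56.9 × 1831 = 104200 N/m.

104000 N/m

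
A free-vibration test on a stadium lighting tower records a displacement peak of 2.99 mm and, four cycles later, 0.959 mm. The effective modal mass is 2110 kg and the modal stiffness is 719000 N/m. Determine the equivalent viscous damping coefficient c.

3520 N·s/m

Logarithmic decrement δ = (1/n)·ln(x₀/x_n) = (1/4)·ln(2.99/0.959) = (1/4)·ln(3.118) = 0.2843.
ζ = δ/√(4π² + δ²) = 0.2843/√(39.48 + 0.0808) = 0.2843/6.290 = 0.04520.
c = ζ · 2√(km) = 0.04520 × 2√(719000 × 2110) = 0.04520 × 77900 = 3521 N·s/m.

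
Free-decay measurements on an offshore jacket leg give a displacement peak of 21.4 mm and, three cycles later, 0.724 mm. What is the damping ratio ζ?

0.177

Logarithmic decrement δ = (1/n)·ln(x₀/x_n) = (1/3)·ln(21.4/0.724) = (1/3)·ln(29.56) = 1.129.
ζ = δ/√(4π² + δ²) = 1.129/√(39.48 + 1.27) = 1.129/6.384 = 0.1768.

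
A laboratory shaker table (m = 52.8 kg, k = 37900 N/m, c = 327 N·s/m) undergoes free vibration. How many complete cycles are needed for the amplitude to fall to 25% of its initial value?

ζ = c/(2√(km)) = 327/(2√(37900 × 52.8)) = 327/2829 = 0.1156.
Logarithmic decrement δ = 2πζ/√(1 − ζ²) = 2π × 0.1156/√(1 − 0.0134) = 0.7311.
x_n/x₀ = e^(−nδ) ≤ 0.25; take ln: n ≥ ln(1/0.25)/δ = 1.386/0.7311 = 1.896.
So 2 complete cycles are required.

2 cycles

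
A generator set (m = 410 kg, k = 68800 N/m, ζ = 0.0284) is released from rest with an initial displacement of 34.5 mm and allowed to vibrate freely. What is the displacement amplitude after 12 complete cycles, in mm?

4.05 mm

Logarithmic decrement δ = 2πζ/√(1 − ζ²) = 2π × 0.02840/√(1 − 0.000807) = 0.1785.
After n cycles, x_n/x₀ = e^(−nδ), so x_12 = 34.5 × e^(−12 × 0.1785) = 34.5 × 0.1174 = 4.050 mm.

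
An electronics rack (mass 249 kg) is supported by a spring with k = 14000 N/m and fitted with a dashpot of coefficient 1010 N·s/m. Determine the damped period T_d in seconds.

0.870 s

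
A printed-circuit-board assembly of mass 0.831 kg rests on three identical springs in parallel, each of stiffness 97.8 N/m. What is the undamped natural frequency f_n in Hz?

2.99 Hz

Parallel springs add: k_eq = 3 × 97.8 = 293.4 N/m.
ω_n = √(k_eq/m) = √(293.4/0.831) = √353.1 = 18.79 rad/s.
f_n = ω_n/(2π) = 18.79/6.283 = 2.991 Hz.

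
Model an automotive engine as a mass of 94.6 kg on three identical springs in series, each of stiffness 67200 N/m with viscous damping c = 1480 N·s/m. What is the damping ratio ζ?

0.508

Series springs: 1/k_eq = 3/67200, so k_eq = 67200/3 = 22400 N/m.
ω_n = √(k_eq/m) = √(22400/94.6) = 15.39 rad/s.
Critical damping c_c = 2√(k_eq·m) = 2√(22400 × 94.6) = 2911 N·s/m, so ζ = c/c_c = 1480/2911 = 0.5083.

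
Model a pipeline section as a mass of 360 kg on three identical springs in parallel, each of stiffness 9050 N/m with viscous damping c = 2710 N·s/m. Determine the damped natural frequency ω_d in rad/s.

Parallel springs add: k_eq = 3 × 9050 = 27150 N/m.
ω_n = √(k_eq/m) = √(27150/360) = 8.684 rad/s.
Critical damping c_c = 2√(k_eq·m) = 2√(27150 × 360) = 6253 N·s/m, so ζ = c/c_c = 2710/6253 = 0.4334.
ω_d = ω_n√(1 − ζ²) = 8.684 × √(1 − 0.188) = 7.826 rad/s.

7.83 rad/s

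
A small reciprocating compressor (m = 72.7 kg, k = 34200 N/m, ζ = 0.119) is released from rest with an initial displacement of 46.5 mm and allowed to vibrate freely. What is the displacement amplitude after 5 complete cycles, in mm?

1.08 mm

Logarithmic decrement δ = 2πζ/√(1 − ζ²) = 2π × 0.1190/√(1 − 0.0142) = 0.7531.
After n cycles, x_n/x₀ = e^(−nδ), so x_5 = 46.5 × e^(−5 × 0.7531) = 46.5 × 0.02316 = 1.077 mm.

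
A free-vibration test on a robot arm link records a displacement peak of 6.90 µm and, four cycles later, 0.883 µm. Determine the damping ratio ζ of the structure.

0.0815

Logarithmic decrement δ = (1/n)·ln(x₀/x_n) = (1/4)·ln(6.90/0.883) = (1/4)·ln(7.814) = 0.5140.
ζ = δ/√(4π² + δ²) = 0.5140/√(39.48 + 0.264) = 0.5140/6.304 = 0.08153.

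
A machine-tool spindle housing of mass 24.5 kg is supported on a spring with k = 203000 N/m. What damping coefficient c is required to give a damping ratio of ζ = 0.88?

3930 N·s/m

c_c = 2√(k·m) = 2√(203000 × 24.5) = 4460 N·s/m.
c = ζ·c_c = 0.88 × 4460 = 3925 N·s/m.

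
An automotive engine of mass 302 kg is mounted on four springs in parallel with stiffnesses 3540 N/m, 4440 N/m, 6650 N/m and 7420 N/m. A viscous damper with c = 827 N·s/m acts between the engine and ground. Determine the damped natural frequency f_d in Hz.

1.34 Hz

Parallel springs add: k_eq = 3540 + 4440 + 6650 + 7420 = 22050 N/m.
ω_n = √(k_eq/m) = √(22050/302) = 8.545 rad/s.
Critical damping c_c = 2√(k_eq·m) = 2√(22050 × 302) = 5161 N·s/m, so ζ = c/c_c = 827/5161 = 0.1602.
ω_d = ω_n√(1 − ζ²) = 8.545 × √(1 − 0.0257) = 8.434 rad/s.
f_d = ω_d/(2π) = 1.342 Hz.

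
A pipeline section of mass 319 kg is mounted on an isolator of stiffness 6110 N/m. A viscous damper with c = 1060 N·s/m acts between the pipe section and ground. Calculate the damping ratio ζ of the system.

ω_n = √(k/m) = √(6110/319) = 4.376 rad/s.
Critical damping c_c = 2√(k·m) = 2√(6110 × 319) = 2792 N·s/m, so ζ = c/c_c = 1060/2792 = 0.3796.

0.380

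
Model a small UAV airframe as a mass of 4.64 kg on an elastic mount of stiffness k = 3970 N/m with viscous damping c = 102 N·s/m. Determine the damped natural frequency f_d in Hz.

4.31 Hz

ω_n = √(k/m) = √(3970/4.64) = 29.25 rad/s.
Critical damping c_c = 2√(k·m) = 2√(3970 × 4.64) = 271.4 N·s/m, so ζ = c/c_c = 102/271.4 = 0.3758.
ω_d = ω_n√(1 − ζ²) = 29.25 × √(1 − 0.141) = 27.11 rad/s.
f_d = ω_d/(2π) = 4.314 Hz.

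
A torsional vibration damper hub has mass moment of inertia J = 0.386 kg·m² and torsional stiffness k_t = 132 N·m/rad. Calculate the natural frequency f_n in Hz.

2.94 Hz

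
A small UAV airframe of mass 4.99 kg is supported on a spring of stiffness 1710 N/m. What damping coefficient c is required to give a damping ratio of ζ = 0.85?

c_c = 2√(k·m) = 2√(1710 × 4.99) = 184.7 N·s/m.
c = ζ·c_c = 0.85 × 184.7 = 157.0 N·s/m.

157 N·s/m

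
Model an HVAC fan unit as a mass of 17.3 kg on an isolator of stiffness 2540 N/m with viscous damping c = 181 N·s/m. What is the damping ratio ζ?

ω_n = √(k/m) = √(2540/17.3) = 12.12 rad/s.
Critical damping c_c = 2√(k·m) = 2√(2540 × 17.3) = 419.2 N·s/m, so ζ = c/c_c = 181/419.2 = 0.4317.

0.432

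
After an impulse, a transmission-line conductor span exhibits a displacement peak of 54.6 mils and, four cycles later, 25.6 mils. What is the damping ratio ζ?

Logarithmic decrement δ = (1/n)·ln(x₀/x_n) = (1/4)·ln(54.6/25.6) = (1/4)·ln(2.133) = 0.1894.
ζ = δ/√(4π² + δ²) = 0.1894/√(39.48 + 0.0359) = 0.1894/6.286 = 0.03012.

0.0301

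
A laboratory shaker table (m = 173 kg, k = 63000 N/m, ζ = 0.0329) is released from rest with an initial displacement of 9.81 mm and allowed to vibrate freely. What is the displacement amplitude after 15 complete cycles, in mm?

Logarithmic decrement δ = 2πζ/√(1 − ζ²) = 2π × 0.03290/√(1 − 0.00108) = 0.2068.
After n cycles, x_n/x₀ = e^(−nδ), so x_15 = 9.81 × e^(−15 × 0.2068) = 9.81 × 0.04494 = 0.4409 mm.

0.441 mm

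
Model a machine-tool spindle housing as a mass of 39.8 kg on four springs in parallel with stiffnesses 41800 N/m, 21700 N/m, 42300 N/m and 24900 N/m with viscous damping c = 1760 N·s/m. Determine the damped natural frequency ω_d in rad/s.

52.9 rad/s

Parallel springs add: k_eq = 41800 + 21700 + 42300 + 24900 = 130700 N/m.
ω_n = √(k_eq/m) = √(130700/39.8) = 57.31 rad/s.
Critical damping c_c = 2√(k_eq·m) = 2√(130700 × 39.8) = 4562 N·s/m, so ζ = c/c_c = 1760/4562 = 0.3858.
ω_d = ω_n√(1 − ζ²) = 57.31 × √(1 − 0.149) = 52.87 rad/s.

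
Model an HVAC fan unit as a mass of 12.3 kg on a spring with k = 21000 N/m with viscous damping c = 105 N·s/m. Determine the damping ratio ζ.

0.103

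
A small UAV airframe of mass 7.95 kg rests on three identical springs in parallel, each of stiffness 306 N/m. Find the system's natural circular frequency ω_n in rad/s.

10.7 rad/s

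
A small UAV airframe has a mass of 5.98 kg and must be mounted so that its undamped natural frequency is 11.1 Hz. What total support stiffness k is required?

29100 N/m

ω_n = 2πf_n = 2π × 11.1 = 69.74 rad/s.
k = m·ω_n² = 5.98 × 69.74² = 5.98 × 4864 = 29090 N/m.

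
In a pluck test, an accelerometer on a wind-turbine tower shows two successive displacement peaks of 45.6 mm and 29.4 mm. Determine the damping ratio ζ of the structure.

Logarithmic decrement δ = (1/n)·ln(x₀/x_n) = (1/1)·ln(45.6/29.4) = (1/1)·ln(1.551) = 0.4389.
ζ = δ/√(4π² + δ²) = 0.4389/√(39.48 + 0.193) = 0.4389/6.298 = 0.06969.

0.0697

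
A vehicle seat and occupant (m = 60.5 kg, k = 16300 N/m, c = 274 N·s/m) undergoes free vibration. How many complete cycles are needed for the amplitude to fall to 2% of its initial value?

5 cycles

ζ = c/(2√(km)) = 274/(2√(16300 × 60.5)) = 274/1986 = 0.1380.
Logarithmic decrement δ = 2πζ/√(1 − ζ²) = 2π × 0.1380/√(1 − 0.0190) = 0.8752.
x_n/x₀ = e^(−nδ) ≤ 0.02; take ln: n ≥ ln(1/0.02)/δ = 3.912/0.8752 = 4.470.
So 5 complete cycles are required.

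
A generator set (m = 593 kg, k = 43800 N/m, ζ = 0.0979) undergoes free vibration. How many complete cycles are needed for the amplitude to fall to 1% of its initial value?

8 cycles

Logarithmic decrement δ = 2πζ/√(1 − ζ²) = 2π × 0.09790/√(1 − 0.00958) = 0.6181.
x_n/x₀ = e^(−nδ) ≤ 0.01; take ln: n ≥ ln(1/0.01)/δ = 4.605/0.6181 = 7.451.
So 8 complete cycles are required.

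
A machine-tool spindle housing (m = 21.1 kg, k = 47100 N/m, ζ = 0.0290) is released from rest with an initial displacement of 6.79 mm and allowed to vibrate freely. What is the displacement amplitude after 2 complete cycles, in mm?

Logarithmic decrement δ = 2πζ/√(1 − ζ²) = 2π × 0.02900/√(1 − 0.000841) = 0.1823.
After n cycles, x_n/x₀ = e^(−nδ), so x_2 = 6.79 × e^(−2 × 0.1823) = 6.79 × 0.6945 = 4.716 mm.

4.72 mm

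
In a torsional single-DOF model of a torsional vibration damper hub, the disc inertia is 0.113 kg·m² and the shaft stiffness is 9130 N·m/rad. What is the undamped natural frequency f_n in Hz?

ω_n = √(k_t/J) = √(9130/0.113) = √80800 = 284.2 rad/s.
f_n = ω_n/(2π) = 284.2/6.283 = 45.24 Hz.

45.2 Hz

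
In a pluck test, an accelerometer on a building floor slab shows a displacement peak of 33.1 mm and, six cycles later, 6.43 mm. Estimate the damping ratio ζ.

0.0434

Logarithmic decrement δ = (1/n)·ln(x₀/x_n) = (1/6)·ln(33.1/6.43) = (1/6)·ln(5.148) = 0.2731.
ζ = δ/√(4π² + δ²) = 0.2731/√(39.48 + 0.0746) = 0.2731/6.289 = 0.04342.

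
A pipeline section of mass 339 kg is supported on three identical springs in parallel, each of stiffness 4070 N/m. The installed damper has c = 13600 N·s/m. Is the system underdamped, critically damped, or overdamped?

Parallel springs add: k_eq = 3 × 4070 = 12210 N/m.
c_c = 2√(k_eq·m) = 4069 N·s/m; ζ = c/c_c = 13600/4069 = 3.34.
Since ζ > 1 the system is overdamped.

overdamped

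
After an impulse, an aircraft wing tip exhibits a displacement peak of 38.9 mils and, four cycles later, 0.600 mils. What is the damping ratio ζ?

0.164

Logarithmic decrement δ = (1/n)·ln(x₀/x_n) = (1/4)·ln(38.9/0.600) = (1/4)·ln(64.83) = 1.043.
ζ = δ/√(4π² + δ²) = 1.043/√(39.48 + 1.09) = 1.043/6.369 = 0.1638.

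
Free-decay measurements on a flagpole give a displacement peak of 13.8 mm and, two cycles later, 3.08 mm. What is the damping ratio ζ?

0.119

Logarithmic decrement δ = (1/n)·ln(x₀/x_n) = (1/2)·ln(13.8/3.08) = (1/2)·ln(4.481) = 0.7499.
ζ = δ/√(4π² + δ²) = 0.7499/√(39.48 + 0.562) = 0.7499/6.328 = 0.1185.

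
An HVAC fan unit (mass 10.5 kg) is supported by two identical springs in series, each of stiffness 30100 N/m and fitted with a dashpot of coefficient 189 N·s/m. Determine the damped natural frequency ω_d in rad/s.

Series springs: 1/k_eq = 2/30100, so k_eq = 30100/2 = 15050 N/m.
ω_n = √(k_eq/m) = √(15050/10.5) = 37.86 rad/s.
Critical damping c_c = 2√(k_eq·m) = 2√(15050 × 10.5) = 795.0 N·s/m, so ζ = c/c_c = 189/795.0 = 0.2377.
ω_d = ω_n√(1 − ζ²) = 37.86 × √(1 − 0.0565) = 36.77 rad/s.

36.8 rad/s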